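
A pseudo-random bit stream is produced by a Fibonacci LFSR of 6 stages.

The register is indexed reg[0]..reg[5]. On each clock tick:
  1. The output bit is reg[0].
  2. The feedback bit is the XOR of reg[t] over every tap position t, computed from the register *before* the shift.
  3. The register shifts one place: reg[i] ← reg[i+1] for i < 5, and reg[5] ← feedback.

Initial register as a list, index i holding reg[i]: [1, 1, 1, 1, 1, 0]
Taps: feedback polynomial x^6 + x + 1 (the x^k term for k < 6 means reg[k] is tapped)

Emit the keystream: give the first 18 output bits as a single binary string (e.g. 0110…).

111110000010000110

step | reg (before) | out | fb
   0 | 111110 | 1 | 0
   1 | 111100 | 1 | 0
   2 | 111000 | 1 | 0
   3 | 110000 | 1 | 0
   4 | 100000 | 1 | 1
   5 | 000001 | 0 | 0
   6 | 000010 | 0 | 0
   7 | 000100 | 0 | 0
   8 | 001000 | 0 | 0
   9 | 010000 | 0 | 1
  10 | 100001 | 1 | 1
  11 | 000011 | 0 | 0
  12 | 000110 | 0 | 0
  13 | 001100 | 0 | 0
  14 | 011000 | 0 | 1
  15 | 110001 | 1 | 0
  16 | 100010 | 1 | 1
  17 | 000101 | 0 | 0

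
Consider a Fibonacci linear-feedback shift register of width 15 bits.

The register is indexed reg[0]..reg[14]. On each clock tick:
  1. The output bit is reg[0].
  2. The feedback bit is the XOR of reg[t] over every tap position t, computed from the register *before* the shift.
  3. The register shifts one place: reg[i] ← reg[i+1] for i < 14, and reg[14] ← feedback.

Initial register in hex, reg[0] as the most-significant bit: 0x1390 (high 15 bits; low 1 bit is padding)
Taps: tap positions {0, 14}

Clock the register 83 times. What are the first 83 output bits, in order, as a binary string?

00010011100100000011101000111111101001111010101001110101100110001011001000100001101

tick  register→output (feedback)
  0  000100111001000→0 (0)
  1  001001110010000→0 (0)
  2  010011100100000→0 (0)
  3  100111001000000→1 (1)
  4  001110010000001→0 (1)
  5  011100100000011→0 (1)
  6  111001000000111→1 (0)
  7  110010000001110→1 (1)
  8  100100000011101→1 (0)
  9  001000000111010→0 (0)
 10  010000001110100→0 (0)
 11  100000011101000→1 (1)
 12  000000111010001→0 (1)
 13  000001110100011→0 (1)
 14  000011101000111→0 (1)
 15  000111010001111→0 (1)
 16  001110100011111→0 (1)
 17  011101000111111→0 (1)
 18  111010001111111→1 (0)
 19  110100011111110→1 (1)
 20  101000111111101→1 (0)
 21  010001111111010→0 (0)
 22  100011111110100→1 (1)
 23  000111111101001→0 (1)
 24  001111111010011→0 (1)
 25  011111110100111→0 (1)
 26  111111101001111→1 (0)
 27  111111010011110→1 (1)
 28  111110100111101→1 (0)
 29  111101001111010→1 (1)
 30  111010011110101→1 (0)
 31  110100111101010→1 (1)
 32  101001111010101→1 (0)
 33  010011110101010→0 (0)
 34  100111101010100→1 (1)
 35  001111010101001→0 (1)
 36  011110101010011→0 (1)
 37  111101010100111→1 (0)
 38  111010101001110→1 (1)
 39  110101010011101→1 (0)
 40  101010100111010→1 (1)
 41  010101001110101→0 (1)
 42  101010011101011→1 (0)
 43  010100111010110→0 (0)
 44  101001110101100→1 (1)
 45  010011101011001→0 (1)
 46  100111010110011→1 (0)
 47  001110101100110→0 (0)
 48  011101011001100→0 (0)
 49  111010110011000→1 (1)
 50  110101100110001→1 (0)
 51  101011001100010→1 (1)
 52  010110011000101→0 (1)
 53  101100110001011→1 (0)
 54  011001100010110→0 (0)
 55  110011000101100→1 (1)
 56  100110001011001→1 (0)
 57  001100010110010→0 (0)
 58  011000101100100→0 (0)
 59  110001011001000→1 (1)
 60  100010110010001→1 (0)
 61  000101100100010→0 (0)
 62  001011001000100→0 (0)
 63  010110010001000→0 (0)
 64  101100100010000→1 (1)
 65  011001000100001→0 (1)
 66  110010001000011→1 (0)
 67  100100010000110→1 (1)
 68  001000100001101→0 (1)
 69  010001000011011→0 (1)
 70  100010000110111→1 (0)
 71  000100001101110→0 (0)
 72  001000011011100→0 (0)
 73  010000110111000→0 (0)
 74  100001101110000→1 (1)
 75  000011011100001→0 (1)
 76  000110111000011→0 (1)
 77  001101110000111→0 (1)
 78  011011100001111→0 (1)
 79  110111000011111→1 (0)
 80  101110000111110→1 (1)
 81  011100001111101→0 (1)
 82  111000011111011→1 (0)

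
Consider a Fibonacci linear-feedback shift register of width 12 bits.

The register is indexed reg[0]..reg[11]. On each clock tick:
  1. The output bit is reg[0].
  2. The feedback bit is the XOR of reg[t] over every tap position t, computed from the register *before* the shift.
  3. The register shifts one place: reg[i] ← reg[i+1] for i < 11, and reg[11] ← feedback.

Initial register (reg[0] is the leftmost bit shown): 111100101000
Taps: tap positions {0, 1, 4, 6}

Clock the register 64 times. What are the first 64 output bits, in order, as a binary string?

1111001010001001110101110010110000001011011001110010000100110011

tick  register→output (feedback)
  0  111100101000→1 (1)
  1  111001010001→1 (0)
  2  110010100010→1 (0)
  3  100101000100→1 (1)
  4  001010001001→0 (1)
  5  010100010011→0 (1)
  6  101000100111→1 (0)
  7  010001001110→0 (1)
  8  100010011101→1 (0)
  9  000100111010→0 (1)
 10  001001110101→0 (1)
 11  010011101011→0 (1)
 12  100111010111→1 (0)
 13  001110101110→0 (0)
 14  011101011100→0 (1)
 15  111010111001→1 (0)
 16  110101110010→1 (1)
 17  101011100101→1 (1)
 18  010111001011→0 (0)
 19  101110010110→1 (0)
 20  011100101100→0 (0)
 21  111001011000→1 (0)
 22  110010110000→1 (0)
 23  100101100000→1 (0)
 24  001011000000→0 (1)
 25  010110000001→0 (0)
 26  101100000010→1 (1)
 27  011000000101→0 (1)
 28  110000001011→1 (0)
 29  100000010110→1 (1)
 30  000000101101→0 (1)
 31  000001011011→0 (0)
 32  000010110110→0 (0)
 33  000101101100→0 (1)
 34  001011011001→0 (1)
 35  010110110011→0 (1)
 36  101101100111→1 (0)
 37  011011001110→0 (0)
 38  110110011100→1 (1)
 39  101100111001→1 (0)
 40  011001110010→0 (0)
 41  110011100100→1 (0)
 42  100111001000→1 (0)
 43  001110010000→0 (1)
 44  011100100001→0 (0)
 45  111001000010→1 (0)
 46  110010000100→1 (1)
 47  100100001001→1 (1)
 48  001000010011→0 (0)
 49  010000100110→0 (0)
 50  100001001100→1 (1)
 51  000010011001→0 (1)
 52  000100110011→0 (1)
 53  001001100111→0 (1)
 54  010011001111→0 (0)
 55  100110011110→1 (0)
 56  001100111100→0 (1)
 57  011001111001→0 (0)
 58  110011110010→1 (0)
 59  100111100100→1 (1)
 60  001111001001→0 (1)
 61  011110010011→0 (0)
 62  111100100110→1 (1)
 63  111001001101→1 (0)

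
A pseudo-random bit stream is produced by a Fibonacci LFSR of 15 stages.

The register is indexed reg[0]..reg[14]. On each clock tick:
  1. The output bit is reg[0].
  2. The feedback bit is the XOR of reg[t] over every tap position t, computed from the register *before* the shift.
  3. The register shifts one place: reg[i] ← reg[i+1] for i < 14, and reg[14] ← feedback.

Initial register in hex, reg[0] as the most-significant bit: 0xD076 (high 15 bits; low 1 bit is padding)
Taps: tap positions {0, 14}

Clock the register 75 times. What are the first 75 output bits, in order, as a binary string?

step | reg (before) | out | fb
   0 | 110100000111011 | 1 | 0
   1 | 101000001110110 | 1 | 1
   2 | 010000011101101 | 0 | 1
   3 | 100000111011011 | 1 | 0
   4 | 000001110110110 | 0 | 0
   5 | 000011101101100 | 0 | 0
   6 | 000111011011000 | 0 | 0
   7 | 001110110110000 | 0 | 0
   8 | 011101101100000 | 0 | 0
   9 | 111011011000000 | 1 | 1
  10 | 110110110000001 | 1 | 0
  11 | 101101100000010 | 1 | 1
  12 | 011011000000101 | 0 | 1
  13 | 110110000001011 | 1 | 0
  14 | 101100000010110 | 1 | 1
  15 | 011000000101101 | 0 | 1
  16 | 110000001011011 | 1 | 0
  17 | 100000010110110 | 1 | 1
  18 | 000000101101101 | 0 | 1
  19 | 000001011011011 | 0 | 1
  20 | 000010110110111 | 0 | 1
  21 | 000101101101111 | 0 | 1
  22 | 001011011011111 | 0 | 1
  23 | 010110110111111 | 0 | 1
  24 | 101101101111111 | 1 | 0
  25 | 011011011111110 | 0 | 0
  26 | 110110111111100 | 1 | 1
  27 | 101101111111001 | 1 | 0
  28 | 011011111110010 | 0 | 0
  29 | 110111111100100 | 1 | 1
  30 | 101111111001001 | 1 | 0
  31 | 011111110010010 | 0 | 0
  32 | 111111100100100 | 1 | 1
  33 | 111111001001001 | 1 | 0
  34 | 111110010010010 | 1 | 1
  35 | 111100100100101 | 1 | 0
  36 | 111001001001010 | 1 | 1
  37 | 110010010010101 | 1 | 0
  38 | 100100100101010 | 1 | 1
  39 | 001001001010101 | 0 | 1
  40 | 010010010101011 | 0 | 1
  41 | 100100101010111 | 1 | 0
  42 | 001001010101110 | 0 | 0
  43 | 010010101011100 | 0 | 0
  44 | 100101010111000 | 1 | 1
  45 | 001010101110001 | 0 | 1
  46 | 010101011100011 | 0 | 1
  47 | 101010111000111 | 1 | 0
  48 | 010101110001110 | 0 | 0
  49 | 101011100011100 | 1 | 1
  50 | 010111000111001 | 0 | 1
  51 | 101110001110011 | 1 | 0
  52 | 011100011100110 | 0 | 0
  53 | 111000111001100 | 1 | 1
  54 | 110001110011001 | 1 | 0
  55 | 100011100110010 | 1 | 1
  56 | 000111001100101 | 0 | 1
  57 | 001110011001011 | 0 | 1
  58 | 011100110010111 | 0 | 1
  59 | 111001100101111 | 1 | 0
  60 | 110011001011110 | 1 | 1
  61 | 100110010111101 | 1 | 0
  62 | 001100101111010 | 0 | 0
  63 | 011001011110100 | 0 | 0
  64 | 110010111101000 | 1 | 1
  65 | 100101111010001 | 1 | 0
  66 | 001011110100010 | 0 | 0
  67 | 010111101000100 | 0 | 0
  68 | 101111010001000 | 1 | 1
  69 | 011110100010001 | 0 | 1
  70 | 111101000100011 | 1 | 0
  71 | 111010001000110 | 1 | 1
  72 | 110100010001101 | 1 | 0
  73 | 101000100011010 | 1 | 1
  74 | 010001000110101 | 0 | 1

110100000111011011000000101101101111111001001001010101110001110011001011110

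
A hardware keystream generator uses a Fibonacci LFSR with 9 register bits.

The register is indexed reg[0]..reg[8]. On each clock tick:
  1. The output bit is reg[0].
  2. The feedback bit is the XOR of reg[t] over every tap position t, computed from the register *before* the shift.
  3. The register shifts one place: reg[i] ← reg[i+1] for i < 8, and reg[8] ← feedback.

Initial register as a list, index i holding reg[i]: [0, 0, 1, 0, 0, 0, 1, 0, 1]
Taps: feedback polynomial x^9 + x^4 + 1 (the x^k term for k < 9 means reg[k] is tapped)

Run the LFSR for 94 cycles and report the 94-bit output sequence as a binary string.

0010001010000101011010011111101100100100101101111110010011010100110011000000011000110010100011

step | reg (before) | out | fb
   0 | 001000101 | 0 | 0
   1 | 010001010 | 0 | 0
   2 | 100010100 | 1 | 0
   3 | 000101000 | 0 | 0
   4 | 001010000 | 0 | 1
   5 | 010100001 | 0 | 0
   6 | 101000010 | 1 | 1
   7 | 010000101 | 0 | 0
   8 | 100001010 | 1 | 1
   9 | 000010101 | 0 | 1
  10 | 000101011 | 0 | 0
  11 | 001010110 | 0 | 1
  12 | 010101101 | 0 | 0
  13 | 101011010 | 1 | 0
  14 | 010110100 | 0 | 1
  15 | 101101001 | 1 | 1
  16 | 011010011 | 0 | 1
  17 | 110100111 | 1 | 1
  18 | 101001111 | 1 | 1
  19 | 010011111 | 0 | 1
  20 | 100111111 | 1 | 0
  21 | 001111110 | 0 | 1
  22 | 011111101 | 0 | 1
  23 | 111111011 | 1 | 0
  24 | 111110110 | 1 | 0
  25 | 111101100 | 1 | 1
  26 | 111011001 | 1 | 0
  27 | 110110010 | 1 | 0
  28 | 101100100 | 1 | 1
  29 | 011001001 | 0 | 0
  30 | 110010010 | 1 | 0
  31 | 100100100 | 1 | 1
  32 | 001001001 | 0 | 0
  33 | 010010010 | 0 | 1
  34 | 100100101 | 1 | 1
  35 | 001001011 | 0 | 0
  36 | 010010110 | 0 | 1
  37 | 100101101 | 1 | 1
  38 | 001011011 | 0 | 1
  39 | 010110111 | 0 | 1
  40 | 101101111 | 1 | 1
  41 | 011011111 | 0 | 1
  42 | 110111111 | 1 | 0
  43 | 101111110 | 1 | 0
  44 | 011111100 | 0 | 1
  45 | 111111001 | 1 | 0
  46 | 111110010 | 1 | 0
  47 | 111100100 | 1 | 1
  48 | 111001001 | 1 | 1
  49 | 110010011 | 1 | 0
  50 | 100100110 | 1 | 1
  51 | 001001101 | 0 | 0
  52 | 010011010 | 0 | 1
  53 | 100110101 | 1 | 0
  54 | 001101010 | 0 | 0
  55 | 011010100 | 0 | 1
  56 | 110101001 | 1 | 1
  57 | 101010011 | 1 | 0
  58 | 010100110 | 0 | 0
  59 | 101001100 | 1 | 1
  60 | 010011001 | 0 | 1
  61 | 100110011 | 1 | 0
  62 | 001100110 | 0 | 0
  63 | 011001100 | 0 | 0
  64 | 110011000 | 1 | 0
  65 | 100110000 | 1 | 0
  66 | 001100000 | 0 | 0
  67 | 011000000 | 0 | 0
  68 | 110000000 | 1 | 1
  69 | 100000001 | 1 | 1
  70 | 000000011 | 0 | 0
  71 | 000000110 | 0 | 0
  72 | 000001100 | 0 | 0
  73 | 000011000 | 0 | 1
  74 | 000110001 | 0 | 1
  75 | 001100011 | 0 | 0
  76 | 011000110 | 0 | 0
  77 | 110001100 | 1 | 1
  78 | 100011001 | 1 | 0
  79 | 000110010 | 0 | 1
  80 | 001100101 | 0 | 0
  81 | 011001010 | 0 | 0
  82 | 110010100 | 1 | 0
  83 | 100101000 | 1 | 1
  84 | 001010001 | 0 | 1
  85 | 010100011 | 0 | 0
  86 | 101000110 | 1 | 1
  87 | 010001101 | 0 | 0
  88 | 100011010 | 1 | 0
  89 | 000110100 | 0 | 1
  90 | 001101001 | 0 | 0
  91 | 011010010 | 0 | 1
  92 | 110100101 | 1 | 1
  93 | 101001011 | 1 | 1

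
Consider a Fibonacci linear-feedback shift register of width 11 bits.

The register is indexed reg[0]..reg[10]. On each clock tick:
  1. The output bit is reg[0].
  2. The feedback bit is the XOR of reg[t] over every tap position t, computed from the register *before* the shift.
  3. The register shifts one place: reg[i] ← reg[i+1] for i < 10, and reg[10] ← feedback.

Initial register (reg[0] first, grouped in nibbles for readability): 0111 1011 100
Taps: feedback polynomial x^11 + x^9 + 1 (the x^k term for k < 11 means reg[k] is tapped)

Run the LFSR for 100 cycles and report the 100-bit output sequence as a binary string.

step | reg (before) | out | fb
   0 | 01111011100 | 0 | 0
   1 | 11110111000 | 1 | 1
   2 | 11101110001 | 1 | 1
   3 | 11011100011 | 1 | 0
   4 | 10111000110 | 1 | 0
   5 | 01110001100 | 0 | 0
   6 | 11100011000 | 1 | 1
   7 | 11000110001 | 1 | 1
   8 | 10001100011 | 1 | 0
   9 | 00011000110 | 0 | 1
  10 | 00110001101 | 0 | 0
  11 | 01100011010 | 0 | 1
  12 | 11000110101 | 1 | 1
  13 | 10001101011 | 1 | 0
  14 | 00011010110 | 0 | 1
  15 | 00110101101 | 0 | 0
  16 | 01101011010 | 0 | 1
  17 | 11010110101 | 1 | 1
  18 | 10101101011 | 1 | 0
  19 | 01011010110 | 0 | 1
  20 | 10110101101 | 1 | 1
  21 | 01101011011 | 0 | 1
  22 | 11010110111 | 1 | 0
  23 | 10101101110 | 1 | 0
  24 | 01011011100 | 0 | 0
  25 | 10110111000 | 1 | 1
  26 | 01101110001 | 0 | 0
  27 | 11011100010 | 1 | 0
  28 | 10111000100 | 1 | 1
  29 | 01110001001 | 0 | 0
  30 | 11100010010 | 1 | 0
  31 | 11000100100 | 1 | 1
  32 | 10001001001 | 1 | 1
  33 | 00010010011 | 0 | 1
  34 | 00100100111 | 0 | 1
  35 | 01001001111 | 0 | 1
  36 | 10010011111 | 1 | 0
  37 | 00100111110 | 0 | 1
  38 | 01001111101 | 0 | 0
  39 | 10011111010 | 1 | 0
  40 | 00111110100 | 0 | 0
  41 | 01111101000 | 0 | 0
  42 | 11111010000 | 1 | 1
  43 | 11110100001 | 1 | 1
  44 | 11101000011 | 1 | 0
  45 | 11010000110 | 1 | 0
  46 | 10100001100 | 1 | 1
  47 | 01000011001 | 0 | 0
  48 | 10000110010 | 1 | 0
  49 | 00001100100 | 0 | 0
  50 | 00011001000 | 0 | 0
  51 | 00110010000 | 0 | 0
  52 | 01100100000 | 0 | 0
  53 | 11001000000 | 1 | 1
  54 | 10010000001 | 1 | 1
  55 | 00100000011 | 0 | 1
  56 | 01000000111 | 0 | 1
  57 | 10000001111 | 1 | 0
  58 | 00000011110 | 0 | 1
  59 | 00000111101 | 0 | 0
  60 | 00001111010 | 0 | 1
  61 | 00011110101 | 0 | 0
  62 | 00111101010 | 0 | 1
  63 | 01111010101 | 0 | 0
  64 | 11110101010 | 1 | 0
  65 | 11101010100 | 1 | 1
  66 | 11010101001 | 1 | 1
  67 | 10101010011 | 1 | 0
  68 | 01010100110 | 0 | 1
  69 | 10101001101 | 1 | 1
  70 | 01010011011 | 0 | 1
  71 | 10100110111 | 1 | 0
  72 | 01001101110 | 0 | 1
  73 | 10011011101 | 1 | 1
  74 | 00110111011 | 0 | 1
  75 | 01101110111 | 0 | 1
  76 | 11011101111 | 1 | 0
  77 | 10111011110 | 1 | 0
  78 | 01110111100 | 0 | 0
  79 | 11101111000 | 1 | 1
  80 | 11011110001 | 1 | 1
  81 | 10111100011 | 1 | 0
  82 | 01111000110 | 0 | 1
  83 | 11110001101 | 1 | 1
  84 | 11100011011 | 1 | 0
  85 | 11000110110 | 1 | 0
  86 | 10001101100 | 1 | 1
  87 | 00011011001 | 0 | 0
  88 | 00110110010 | 0 | 1
  89 | 01101100101 | 0 | 0
  90 | 11011001010 | 1 | 0
  91 | 10110010100 | 1 | 1
  92 | 01100101001 | 0 | 0
  93 | 11001010010 | 1 | 0
  94 | 10010100100 | 1 | 1
  95 | 00101001001 | 0 | 0
  96 | 01010010010 | 0 | 1
  97 | 10100100101 | 1 | 1
  98 | 01001001011 | 0 | 1
  99 | 10010010111 | 1 | 0

0111101110001100011010110101101110001001001111101000011001000000111101010100110111011110001101100101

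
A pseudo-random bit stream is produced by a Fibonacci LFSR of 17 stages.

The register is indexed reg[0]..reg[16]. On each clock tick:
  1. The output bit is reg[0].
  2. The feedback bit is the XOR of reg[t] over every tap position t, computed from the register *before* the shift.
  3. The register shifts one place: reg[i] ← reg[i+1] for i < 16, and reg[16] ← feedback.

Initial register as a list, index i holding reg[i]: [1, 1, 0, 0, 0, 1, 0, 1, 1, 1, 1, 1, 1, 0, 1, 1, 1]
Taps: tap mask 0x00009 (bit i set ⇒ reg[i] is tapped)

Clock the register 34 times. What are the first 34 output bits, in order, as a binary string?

1100010111111011111101010001001000

tick  register→output (feedback)
  0  11000101111110111→1 (1)
  1  10001011111101111→1 (1)
  2  00010111111011111→0 (1)
  3  00101111110111111→0 (0)
  4  01011111101111110→0 (1)
  5  10111111011111101→1 (0)
  6  01111110111111010→0 (1)
  7  11111101111110101→1 (0)
  8  11111011111101010→1 (0)
  9  11110111111010100→1 (0)
 10  11101111110101000→1 (1)
 11  11011111101010001→1 (0)
 12  10111111010100010→1 (0)
 13  01111110101000100→0 (1)
 14  11111101010001001→1 (0)
 15  11111010100010010→1 (0)
 16  11110101000100100→1 (0)
 17  11101010001001000→1 (1)
 18  11010100010010001→1 (0)
 19  10101000100100010→1 (1)
 20  01010001001000101→0 (1)
 21  10100010010001011→1 (1)
 22  01000100100010111→0 (0)
 23  10001001000101110→1 (1)
 24  00010010001011101→0 (1)
 25  00100100010111011→0 (0)
 26  01001000101110110→0 (0)
 27  10010001011101100→1 (0)
 28  00100010111011000→0 (0)
 29  01000101110110000→0 (0)
 30  10001011101100000→1 (1)
 31  00010111011000001→0 (1)
 32  00101110110000011→0 (0)
 33  01011101100000110→0 (1)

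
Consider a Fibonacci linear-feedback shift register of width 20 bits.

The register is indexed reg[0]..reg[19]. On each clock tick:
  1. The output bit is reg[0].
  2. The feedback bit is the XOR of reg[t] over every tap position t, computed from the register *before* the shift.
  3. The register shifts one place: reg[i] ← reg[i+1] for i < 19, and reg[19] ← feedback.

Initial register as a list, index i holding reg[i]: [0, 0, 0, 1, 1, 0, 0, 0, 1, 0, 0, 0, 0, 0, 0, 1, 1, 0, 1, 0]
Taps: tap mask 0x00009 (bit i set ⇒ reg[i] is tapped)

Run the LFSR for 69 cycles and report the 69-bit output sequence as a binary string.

000110001000000110101101110010001100110000111000111010101101111111111

tick  register→output (feedback)
  0  00011000100000011010→0 (1)
  1  00110001000000110101→0 (1)
  2  01100010000001101011→0 (0)
  3  11000100000011010110→1 (1)
  4  10001000000110101101→1 (1)
  5  00010000001101011011→0 (1)
  6  00100000011010110111→0 (0)
  7  01000000110101101110→0 (0)
  8  10000001101011011100→1 (1)
  9  00000011010110111001→0 (0)
 10  00000110101101110010→0 (0)
 11  00001101011011100100→0 (0)
 12  00011010110111001000→0 (1)
 13  00110101101110010001→0 (1)
 14  01101011011100100011→0 (0)
 15  11010110111001000110→1 (0)
 16  10101101110010001100→1 (1)
 17  01011011100100011001→0 (1)
 18  10110111001000110011→1 (0)
 19  01101110010001100110→0 (0)
 20  11011100100011001100→1 (0)
 21  10111001000110011000→1 (0)
 22  01110010001100110000→0 (1)
 23  11100100011001100001→1 (1)
 24  11001000110011000011→1 (1)
 25  10010001100110000111→1 (0)
 26  00100011001100001110→0 (0)
 27  01000110011000011100→0 (0)
 28  10001100110000111000→1 (1)
 29  00011001100001110001→0 (1)
 30  00110011000011100011→0 (1)
 31  01100110000111000111→0 (0)
 32  11001100001110001110→1 (1)
 33  10011000011100011101→1 (0)
 34  00110000111000111010→0 (1)
 35  01100001110001110101→0 (0)
 36  11000011100011101010→1 (1)
 37  10000111000111010101→1 (1)
 38  00001110001110101011→0 (0)
 39  00011100011101010110→0 (1)
 40  00111000111010101101→0 (1)
 41  01110001110101011011→0 (1)
 42  11100011101010110111→1 (1)
 43  11000111010101101111→1 (1)
 44  10001110101011011111→1 (1)
 45  00011101010110111111→0 (1)
 46  00111010101101111111→0 (1)
 47  01110101011011111111→0 (1)
 48  11101010110111111111→1 (1)
 49  11010101101111111111→1 (0)
 50  10101011011111111110→1 (1)
 51  01010110111111111101→0 (1)
 52  10101101111111111011→1 (1)
 53  01011011111111110111→0 (1)
 54  10110111111111101111→1 (0)
 55  01101111111111011110→0 (0)
 56  11011111111110111100→1 (0)
 57  10111111111101111000→1 (0)
 58  01111111111011110000→0 (1)
 59  11111111110111100001→1 (0)
 60  11111111101111000010→1 (0)
 61  11111111011110000100→1 (0)
 62  11111110111100001000→1 (0)
 63  11111101111000010000→1 (0)
 64  11111011110000100000→1 (0)
 65  11110111100001000000→1 (0)
 66  11101111000010000000→1 (1)
 67  11011110000100000001→1 (0)
 68  10111100001000000010→1 (0)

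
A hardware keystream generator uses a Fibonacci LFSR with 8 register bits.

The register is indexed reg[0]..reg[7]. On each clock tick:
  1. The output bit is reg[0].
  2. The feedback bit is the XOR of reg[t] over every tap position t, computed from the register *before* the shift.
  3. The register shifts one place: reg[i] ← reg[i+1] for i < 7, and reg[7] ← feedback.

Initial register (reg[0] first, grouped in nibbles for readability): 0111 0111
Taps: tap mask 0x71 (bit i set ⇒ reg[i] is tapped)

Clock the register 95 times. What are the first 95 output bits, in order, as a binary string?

tick  register→output (feedback)
  0  01110111→0 (0)
  1  11101110→1 (0)
  2  11011100→1 (1)
  3  10111001→1 (0)
  4  01110010→0 (1)
  5  11100101→1 (0)
  6  11001010→1 (1)
  7  10010101→1 (0)
  8  00101010→0 (0)
  9  01010100→0 (1)
 10  10101001→1 (0)
 11  01010010→0 (1)
 12  10100101→1 (0)
 13  01001010→0 (0)
 14  10010100→1 (0)
 15  00101000→0 (1)
 16  01010001→0 (0)
 17  10100010→1 (0)
 18  01000100→0 (1)
 19  10001001→1 (0)
 20  00010010→0 (1)
 21  00100101→0 (1)
 22  01001011→0 (0)
 23  10010110→1 (1)
 24  00101101→0 (0)
 25  01011010→0 (0)
 26  10110100→1 (0)
 27  01101000→0 (1)
 28  11010001→1 (1)
 29  10100011→1 (0)
 30  01000110→0 (0)
 31  10001100→1 (1)
 32  00011001→0 (1)
 33  00110011→0 (1)
 34  01100111→0 (0)
 35  11001110→1 (0)
 36  10011100→1 (1)
 37  00111001→0 (1)
 38  01110011→0 (1)
 39  11100111→1 (1)
 40  11001111→1 (0)
 41  10011110→1 (0)
 42  00111100→0 (0)
 43  01111000→0 (1)
 44  11110001→1 (1)
 45  11100011→1 (0)
 46  11000110→1 (1)
 47  10001101→1 (1)
 48  00011011→0 (0)
 49  00110110→0 (0)
 50  01101100→0 (0)
 51  11011000→1 (0)
 52  10110000→1 (1)
 53  01100001→0 (0)
 54  11000010→1 (0)
 55  10000100→1 (0)
 56  00001000→0 (1)
 57  00010001→0 (0)
 58  00100010→0 (1)
 59  01000101→0 (1)
 60  10001011→1 (1)
 61  00010111→0 (0)
 62  00101110→0 (1)
 63  01011101→0 (0)
 64  10111010→1 (1)
 65  01110101→0 (1)
 66  11101011→1 (1)
 67  11010111→1 (1)
 68  10101111→1 (0)
 69  01011110→0 (1)
 70  10111101→1 (1)
 71  01111011→0 (0)
 72  11110110→1 (1)
 73  11101101→1 (1)
 74  11011011→1 (1)
 75  10110111→1 (1)
 76  01101111→0 (1)
 77  11011111→1 (0)
 78  10111110→1 (0)
 79  01111100→0 (0)
 80  11111000→1 (0)
 81  11110000→1 (1)
 82  11100001→1 (1)
 83  11000011→1 (0)
 84  10000110→1 (1)
 85  00001101→0 (0)
 86  00011010→0 (0)
 87  00110100→0 (1)
 88  01101001→0 (1)
 89  11010011→1 (0)
 90  10100110→1 (1)
 91  01001101→0 (0)
 92  10011010→1 (1)
 93  00110101→0 (1)
 94  01101011→0 (0)

01110111001010100101000100101101000110011100111100011011000010001011101011110110111110000110100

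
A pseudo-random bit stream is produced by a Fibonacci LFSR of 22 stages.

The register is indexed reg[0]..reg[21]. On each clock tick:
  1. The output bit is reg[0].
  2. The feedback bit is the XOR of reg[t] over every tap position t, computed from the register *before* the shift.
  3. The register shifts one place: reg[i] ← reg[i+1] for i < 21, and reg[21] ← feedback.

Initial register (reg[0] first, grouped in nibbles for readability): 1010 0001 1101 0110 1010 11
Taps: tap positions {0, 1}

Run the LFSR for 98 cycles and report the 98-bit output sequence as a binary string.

10100001110101101010111110001001111011111100001001101000110000010001101011100101000011001011110010

k : reg_k → out_k, fb_k
0: 1010000111010110101011 → 1, fb=1
1: 0100001110101101010111 → 0, fb=1
2: 1000011101011010101111 → 1, fb=1
3: 0000111010110101011111 → 0, fb=0
4: 0001110101101010111110 → 0, fb=0
5: 0011101011010101111100 → 0, fb=0
6: 0111010110101011111000 → 0, fb=1
7: 1110101101010111110001 → 1, fb=0
8: 1101011010101111100010 → 1, fb=0
9: 1010110101011111000100 → 1, fb=1
10: 0101101010111110001001 → 0, fb=1
11: 1011010101111100010011 → 1, fb=1
12: 0110101011111000100111 → 0, fb=1
13: 1101010111110001001111 → 1, fb=0
14: 1010101111100010011110 → 1, fb=1
15: 0101011111000100111101 → 0, fb=1
16: 1010111110001001111011 → 1, fb=1
17: 0101111100010011110111 → 0, fb=1
18: 1011111000100111101111 → 1, fb=1
19: 0111110001001111011111 → 0, fb=1
20: 1111100010011110111111 → 1, fb=0
21: 1111000100111101111110 → 1, fb=0
22: 1110001001111011111100 → 1, fb=0
23: 1100010011110111111000 → 1, fb=0
24: 1000100111101111110000 → 1, fb=1
25: 0001001111011111100001 → 0, fb=0
26: 0010011110111111000010 → 0, fb=0
27: 0100111101111110000100 → 0, fb=1
28: 1001111011111100001001 → 1, fb=1
29: 0011110111111000010011 → 0, fb=0
30: 0111101111110000100110 → 0, fb=1
31: 1111011111100001001101 → 1, fb=0
32: 1110111111000010011010 → 1, fb=0
33: 1101111110000100110100 → 1, fb=0
34: 1011111100001001101000 → 1, fb=1
35: 0111111000010011010001 → 0, fb=1
36: 1111110000100110100011 → 1, fb=0
37: 1111100001001101000110 → 1, fb=0
38: 1111000010011010001100 → 1, fb=0
39: 1110000100110100011000 → 1, fb=0
40: 1100001001101000110000 → 1, fb=0
41: 1000010011010001100000 → 1, fb=1
42: 0000100110100011000001 → 0, fb=0
43: 0001001101000110000010 → 0, fb=0
44: 0010011010001100000100 → 0, fb=0
45: 0100110100011000001000 → 0, fb=1
46: 1001101000110000010001 → 1, fb=1
47: 0011010001100000100011 → 0, fb=0
48: 0110100011000001000110 → 0, fb=1
49: 1101000110000010001101 → 1, fb=0
50: 1010001100000100011010 → 1, fb=1
51: 0100011000001000110101 → 0, fb=1
52: 1000110000010001101011 → 1, fb=1
53: 0001100000100011010111 → 0, fb=0
54: 0011000001000110101110 → 0, fb=0
55: 0110000010001101011100 → 0, fb=1
56: 1100000100011010111001 → 1, fb=0
57: 1000001000110101110010 → 1, fb=1
58: 0000010001101011100101 → 0, fb=0
59: 0000100011010111001010 → 0, fb=0
60: 0001000110101110010100 → 0, fb=0
61: 0010001101011100101000 → 0, fb=0
62: 0100011010111001010000 → 0, fb=1
63: 1000110101110010100001 → 1, fb=1
64: 0001101011100101000011 → 0, fb=0
65: 0011010111001010000110 → 0, fb=0
66: 0110101110010100001100 → 0, fb=1
67: 1101011100101000011001 → 1, fb=0
68: 1010111001010000110010 → 1, fb=1
69: 0101110010100001100101 → 0, fb=1
70: 1011100101000011001011 → 1, fb=1
71: 0111001010000110010111 → 0, fb=1
72: 1110010100001100101111 → 1, fb=0
73: 1100101000011001011110 → 1, fb=0
74: 1001010000110010111100 → 1, fb=1
75: 0010100001100101111001 → 0, fb=0
76: 0101000011001011110010 → 0, fb=1
77: 1010000110010111100101 → 1, fb=1
78: 0100001100101111001011 → 0, fb=1
79: 1000011001011110010111 → 1, fb=1
80: 0000110010111100101111 → 0, fb=0
81: 0001100101111001011110 → 0, fb=0
82: 0011001011110010111100 → 0, fb=0
83: 0110010111100101111000 → 0, fb=1
84: 1100101111001011110001 → 1, fb=0
85: 1001011110010111100010 → 1, fb=1
86: 0010111100101111000101 → 0, fb=0
87: 0101111001011110001010 → 0, fb=1
88: 1011110010111100010101 → 1, fb=1
89: 0111100101111000101011 → 0, fb=1
90: 1111001011110001010111 → 1, fb=0
91: 1110010111100010101110 → 1, fb=0
92: 1100101111000101011100 → 1, fb=0
93: 1001011110001010111000 → 1, fb=1
94: 0010111100010101110001 → 0, fb=0
95: 0101111000101011100010 → 0, fb=1
96: 1011110001010111000101 → 1, fb=1
97: 0111100010101110001011 → 0, fb=1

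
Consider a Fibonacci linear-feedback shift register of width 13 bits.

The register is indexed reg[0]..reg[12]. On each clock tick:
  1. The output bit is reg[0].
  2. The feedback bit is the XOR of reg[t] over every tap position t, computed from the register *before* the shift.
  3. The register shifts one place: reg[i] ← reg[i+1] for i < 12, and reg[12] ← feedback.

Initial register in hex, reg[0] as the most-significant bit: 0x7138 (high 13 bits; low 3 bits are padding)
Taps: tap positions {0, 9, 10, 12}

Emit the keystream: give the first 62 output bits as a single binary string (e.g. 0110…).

01110001001110100100011001010110111111001011001100100010101110

k : reg_k → out_k, fb_k
0: 0111000100111 → 0, fb=0
1: 1110001001110 → 1, fb=1
2: 1100010011101 → 1, fb=0
3: 1000100111010 → 1, fb=0
4: 0001001110100 → 0, fb=1
5: 0010011101001 → 0, fb=0
6: 0100111010010 → 0, fb=0
7: 1001110100100 → 1, fb=0
8: 0011101001000 → 0, fb=1
9: 0111010010001 → 0, fb=1
10: 1110100100011 → 1, fb=0
11: 1101001000110 → 1, fb=0
12: 1010010001100 → 1, fb=1
13: 0100100011001 → 0, fb=0
14: 1001000110010 → 1, fb=1
15: 0010001100101 → 0, fb=0
16: 0100011001010 → 0, fb=1
17: 1000110010101 → 1, fb=1
18: 0001100101011 → 0, fb=0
19: 0011001010110 → 0, fb=1
20: 0110010101101 → 0, fb=1
21: 1100101011011 → 1, fb=1
22: 1001010110111 → 1, fb=1
23: 0010101101111 → 0, fb=1
24: 0101011011111 → 0, fb=1
25: 1010110111111 → 1, fb=0
26: 0101101111110 → 0, fb=0
27: 1011011111100 → 1, fb=1
28: 0110111111001 → 0, fb=0
29: 1101111110010 → 1, fb=1
30: 1011111100101 → 1, fb=1
31: 0111111001011 → 0, fb=0
32: 1111110010110 → 1, fb=0
33: 1111100101100 → 1, fb=1
34: 1111001011001 → 1, fb=1
35: 1110010110011 → 1, fb=0
36: 1100101100110 → 1, fb=0
37: 1001011001100 → 1, fb=1
38: 0010110011001 → 0, fb=0
39: 0101100110010 → 0, fb=0
40: 1011001100100 → 1, fb=0
41: 0110011001000 → 0, fb=1
42: 1100110010001 → 1, fb=0
43: 1001100100010 → 1, fb=1
44: 0011001000101 → 0, fb=0
45: 0110010001010 → 0, fb=1
46: 1100100010101 → 1, fb=1
47: 1001000101011 → 1, fb=1
48: 0010001010111 → 0, fb=0
49: 0100010101110 → 0, fb=0
50: 1000101011100 → 1, fb=1
51: 0001010111001 → 0, fb=0
52: 0010101110010 → 0, fb=0
53: 0101011100100 → 0, fb=1
54: 1010111001001 → 1, fb=1
55: 0101110010011 → 0, fb=1
56: 1011100100111 → 1, fb=1
57: 0111001001111 → 0, fb=1
58: 1110010011111 → 1, fb=0
59: 1100100111110 → 1, fb=1
60: 1001001111101 → 1, fb=0
61: 0010011111010 → 0, fb=1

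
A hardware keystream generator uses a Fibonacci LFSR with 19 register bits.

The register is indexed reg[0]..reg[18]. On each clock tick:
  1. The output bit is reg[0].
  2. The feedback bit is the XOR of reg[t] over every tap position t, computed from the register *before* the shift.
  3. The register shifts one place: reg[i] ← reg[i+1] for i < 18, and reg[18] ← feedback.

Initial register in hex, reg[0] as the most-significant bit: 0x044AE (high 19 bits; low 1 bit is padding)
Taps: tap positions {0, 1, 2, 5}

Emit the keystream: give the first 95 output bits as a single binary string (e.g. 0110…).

00000100010010101111001010010101010100011110100000010001000100110100101010100010001101000010010

step | reg (before) | out | fb
   0 | 0000010001001010111 | 0 | 1
   1 | 0000100010010101111 | 0 | 0
   2 | 0001000100101011110 | 0 | 0
   3 | 0010001001010111100 | 0 | 1
   4 | 0100010010101111001 | 0 | 0
   5 | 1000100101011110010 | 1 | 1
   6 | 0001001010111100101 | 0 | 0
   7 | 0010010101111001010 | 0 | 0
   8 | 0100101011110010100 | 0 | 1
   9 | 1001010111100101001 | 1 | 0
  10 | 0010101111001010010 | 0 | 1
  11 | 0101011110010100101 | 0 | 0
  12 | 1010111100101001010 | 1 | 1
  13 | 0101111001010010101 | 0 | 0
  14 | 1011110010100101010 | 1 | 1
  15 | 0111100101001010101 | 0 | 0
  16 | 1111001010010101010 | 1 | 1
  17 | 1110010100101010101 | 1 | 0
  18 | 1100101001010101010 | 1 | 0
  19 | 1001010010101010100 | 1 | 0
  20 | 0010100101010101000 | 0 | 1
  21 | 0101001010101010001 | 0 | 1
  22 | 1010010101010100011 | 1 | 1
  23 | 0100101010101000111 | 0 | 1
  24 | 1001010101010001111 | 1 | 0
  25 | 0010101010100011110 | 0 | 1
  26 | 0101010101000111101 | 0 | 0
  27 | 1010101010001111010 | 1 | 0
  28 | 0101010100011110100 | 0 | 0
  29 | 1010101000111101000 | 1 | 0
  30 | 0101010001111010000 | 0 | 0
  31 | 1010100011110100000 | 1 | 0
  32 | 0101000111101000000 | 0 | 1
  33 | 1010001111010000001 | 1 | 0
  34 | 0100011110100000010 | 0 | 0
  35 | 1000111101000000100 | 1 | 0
  36 | 0001111010000001000 | 0 | 1
  37 | 0011110100000010001 | 0 | 0
  38 | 0111101000000100010 | 0 | 0
  39 | 1111010000001000100 | 1 | 0
  40 | 1110100000010001000 | 1 | 1
  41 | 1101000000100010001 | 1 | 0
  42 | 1010000001000100010 | 1 | 0
  43 | 0100000010001000100 | 0 | 1
  44 | 1000000100010001001 | 1 | 1
  45 | 0000001000100010011 | 0 | 0
  46 | 0000010001000100110 | 0 | 1
  47 | 0000100010001001101 | 0 | 0
  48 | 0001000100010011010 | 0 | 0
  49 | 0010001000100110100 | 0 | 1
  50 | 0100010001001101001 | 0 | 0
  51 | 1000100010011010010 | 1 | 1
  52 | 0001000100110100101 | 0 | 0
  53 | 0010001001101001010 | 0 | 1
  54 | 0100010011010010101 | 0 | 0
  55 | 1000100110100101010 | 1 | 1
  56 | 0001001101001010101 | 0 | 0
  57 | 0010011010010101010 | 0 | 0
  58 | 0100110100101010100 | 0 | 0
  59 | 1001101001010101000 | 1 | 1
  60 | 0011010010101010001 | 0 | 0
  61 | 0110100101010100010 | 0 | 0
  62 | 1101001010101000100 | 1 | 0
  63 | 1010010101010001000 | 1 | 1
  64 | 0100101010100010001 | 0 | 1
  65 | 1001010101000100011 | 1 | 0
  66 | 0010101010001000110 | 0 | 1
  67 | 0101010100010001101 | 0 | 0
  68 | 1010101000100011010 | 1 | 0
  69 | 0101010001000110100 | 0 | 0
  70 | 1010100010001101000 | 1 | 0
  71 | 0101000100011010000 | 0 | 1
  72 | 1010001000110100001 | 1 | 0
  73 | 0100010001101000010 | 0 | 0
  74 | 1000100011010000100 | 1 | 1
  75 | 0001000110100001001 | 0 | 0
  76 | 0010001101000010010 | 0 | 1
  77 | 0100011010000100101 | 0 | 0
  78 | 1000110100001001010 | 1 | 0
  79 | 0001101000010010100 | 0 | 0
  80 | 0011010000100101000 | 0 | 0
  81 | 0110100001001010000 | 0 | 0
  82 | 1101000010010100000 | 1 | 0
  83 | 1010000100101000000 | 1 | 0
  84 | 0100001001010000000 | 0 | 1
  85 | 1000010010100000001 | 1 | 0
  86 | 0000100101000000010 | 0 | 0
  87 | 0001001010000000100 | 0 | 0
  88 | 0010010100000001000 | 0 | 0
  89 | 0100101000000010000 | 0 | 1
  90 | 1001010000000100001 | 1 | 0
  91 | 0010100000001000010 | 0 | 1
  92 | 0101000000010000101 | 0 | 1
  93 | 1010000000100001011 | 1 | 0
  94 | 0100000001000010110 | 0 | 1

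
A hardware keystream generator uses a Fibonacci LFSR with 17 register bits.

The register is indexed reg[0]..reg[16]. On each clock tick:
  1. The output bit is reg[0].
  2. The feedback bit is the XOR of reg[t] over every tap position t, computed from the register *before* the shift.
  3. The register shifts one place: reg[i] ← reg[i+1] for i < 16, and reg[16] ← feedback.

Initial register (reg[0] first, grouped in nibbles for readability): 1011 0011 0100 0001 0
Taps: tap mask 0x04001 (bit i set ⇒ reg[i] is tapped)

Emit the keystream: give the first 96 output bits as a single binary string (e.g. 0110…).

101100110100000101110111010010011000101011111011101100110001111000011010110101011011101000101111

k : reg_k → out_k, fb_k
0: 10110011010000010 → 1, fb=1
1: 01100110100000101 → 0, fb=1
2: 11001101000001011 → 1, fb=1
3: 10011010000010111 → 1, fb=0
4: 00110100000101110 → 0, fb=1
5: 01101000001011101 → 0, fb=1
6: 11010000010111011 → 1, fb=1
7: 10100000101110111 → 1, fb=0
8: 01000001011101110 → 0, fb=1
9: 10000010111011101 → 1, fb=0
10: 00000101110111010 → 0, fb=0
11: 00001011101110100 → 0, fb=1
12: 00010111011101001 → 0, fb=0
13: 00101110111010010 → 0, fb=0
14: 01011101110100100 → 0, fb=1
15: 10111011101001001 → 1, fb=1
16: 01110111010010011 → 0, fb=0
17: 11101110100100110 → 1, fb=0
18: 11011101001001100 → 1, fb=0
19: 10111010010011000 → 1, fb=1
20: 01110100100110001 → 0, fb=0
21: 11101001001100010 → 1, fb=1
22: 11010010011000101 → 1, fb=0
23: 10100100110001010 → 1, fb=1
24: 01001001100010101 → 0, fb=1
25: 10010011000101011 → 1, fb=1
26: 00100110001010111 → 0, fb=1
27: 01001100010101111 → 0, fb=1
28: 10011000101011111 → 1, fb=0
29: 00110001010111110 → 0, fb=1
30: 01100010101111101 → 0, fb=1
31: 11000101011111011 → 1, fb=1
32: 10001010111110111 → 1, fb=0
33: 00010101111101110 → 0, fb=1
34: 00101011111011101 → 0, fb=1
35: 01010111110111011 → 0, fb=0
36: 10101111101110110 → 1, fb=0
37: 01011111011101100 → 0, fb=1
38: 10111110111011001 → 1, fb=1
39: 01111101110110011 → 0, fb=0
40: 11111011101100110 → 1, fb=0
41: 11110111011001100 → 1, fb=0
42: 11101110110011000 → 1, fb=1
43: 11011101100110001 → 1, fb=1
44: 10111011001100011 → 1, fb=1
45: 01110110011000111 → 0, fb=1
46: 11101100110001111 → 1, fb=0
47: 11011001100011110 → 1, fb=0
48: 10110011000111100 → 1, fb=0
49: 01100110001111000 → 0, fb=0
50: 11001100011110000 → 1, fb=1
51: 10011000111100001 → 1, fb=1
52: 00110001111000011 → 0, fb=0
53: 01100011110000110 → 0, fb=1
54: 11000111100001101 → 1, fb=0
55: 10001111000011010 → 1, fb=1
56: 00011110000110101 → 0, fb=1
57: 00111100001101011 → 0, fb=0
58: 01111000011010110 → 0, fb=1
59: 11110000110101101 → 1, fb=0
60: 11100001101011010 → 1, fb=1
61: 11000011010110101 → 1, fb=0
62: 10000110101101010 → 1, fb=1
63: 00001101011010101 → 0, fb=1
64: 00011010110101011 → 0, fb=0
65: 00110101101010110 → 0, fb=1
66: 01101011010101101 → 0, fb=1
67: 11010110101011011 → 1, fb=1
68: 10101101010110111 → 1, fb=0
69: 01011010101101110 → 0, fb=1
70: 10110101011011101 → 1, fb=0
71: 01101010110111010 → 0, fb=0
72: 11010101101110100 → 1, fb=0
73: 10101011011101000 → 1, fb=1
74: 01010110111010001 → 0, fb=0
75: 10101101110100010 → 1, fb=1
76: 01011011101000101 → 0, fb=1
77: 10110111010001011 → 1, fb=1
78: 01101110100010111 → 0, fb=1
79: 11011101000101111 → 1, fb=0
80: 10111010001011110 → 1, fb=0
81: 01110100010111100 → 0, fb=1
82: 11101000101111001 → 1, fb=1
83: 11010001011110011 → 1, fb=1
84: 10100010111100111 → 1, fb=0
85: 01000101111001110 → 0, fb=1
86: 10001011110011101 → 1, fb=0
87: 00010111100111010 → 0, fb=0
88: 00101111001110100 → 0, fb=1
89: 01011110011101001 → 0, fb=0
90: 10111100111010010 → 1, fb=1
91: 01111001110100101 → 0, fb=1
92: 11110011101001011 → 1, fb=1
93: 11100111010010111 → 1, fb=0
94: 11001110100101110 → 1, fb=0
95: 10011101001011100 → 1, fb=0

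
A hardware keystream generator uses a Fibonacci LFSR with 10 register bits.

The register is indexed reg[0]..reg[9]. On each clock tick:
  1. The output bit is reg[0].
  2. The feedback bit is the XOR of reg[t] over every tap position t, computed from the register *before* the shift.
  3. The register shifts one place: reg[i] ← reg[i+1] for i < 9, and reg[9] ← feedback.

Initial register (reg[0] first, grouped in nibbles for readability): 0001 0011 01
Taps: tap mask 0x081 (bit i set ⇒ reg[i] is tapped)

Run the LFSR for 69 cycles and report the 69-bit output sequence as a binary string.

k : reg_k → out_k, fb_k
0: 0001001101 → 0, fb=1
1: 0010011011 → 0, fb=0
2: 0100110110 → 0, fb=1
3: 1001101101 → 1, fb=0
4: 0011011010 → 0, fb=0
5: 0110110100 → 0, fb=1
6: 1101101001 → 1, fb=1
7: 1011010011 → 1, fb=1
8: 0110100111 → 0, fb=1
9: 1101001111 → 1, fb=0
10: 1010011110 → 1, fb=0
11: 0100111100 → 0, fb=1
12: 1001111001 → 1, fb=1
13: 0011110011 → 0, fb=0
14: 0111100110 → 0, fb=1
15: 1111001101 → 1, fb=0
16: 1110011010 → 1, fb=1
17: 1100110101 → 1, fb=0
18: 1001101010 → 1, fb=1
19: 0011010101 → 0, fb=1
20: 0110101011 → 0, fb=0
21: 1101010110 → 1, fb=0
22: 1010101100 → 1, fb=0
23: 0101011000 → 0, fb=0
24: 1010110000 → 1, fb=1
25: 0101100001 → 0, fb=0
26: 1011000010 → 1, fb=1
27: 0110000101 → 0, fb=1
28: 1100001011 → 1, fb=1
29: 1000010111 → 1, fb=0
30: 0000101110 → 0, fb=1
31: 0001011101 → 0, fb=1
32: 0010111011 → 0, fb=0
33: 0101110110 → 0, fb=1
34: 1011101101 → 1, fb=0
35: 0111011010 → 0, fb=0
36: 1110110100 → 1, fb=0
37: 1101101000 → 1, fb=1
38: 1011010001 → 1, fb=1
39: 0110100011 → 0, fb=0
40: 1101000110 → 1, fb=0
41: 1010001100 → 1, fb=0
42: 0100011000 → 0, fb=0
43: 1000110000 → 1, fb=1
44: 0001100001 → 0, fb=0
45: 0011000010 → 0, fb=0
46: 0110000100 → 0, fb=1
47: 1100001001 → 1, fb=1
48: 1000010011 → 1, fb=1
49: 0000100111 → 0, fb=1
50: 0001001111 → 0, fb=1
51: 0010011111 → 0, fb=1
52: 0100111111 → 0, fb=1
53: 1001111111 → 1, fb=0
54: 0011111110 → 0, fb=1
55: 0111111101 → 0, fb=1
56: 1111111011 → 1, fb=1
57: 1111110111 → 1, fb=0
58: 1111101110 → 1, fb=0
59: 1111011100 → 1, fb=0
60: 1110111000 → 1, fb=1
61: 1101110001 → 1, fb=1
62: 1011100011 → 1, fb=1
63: 0111000111 → 0, fb=1
64: 1110001111 → 1, fb=0
65: 1100011110 → 1, fb=0
66: 1000111100 → 1, fb=0
67: 0001111000 → 0, fb=0
68: 0011110000 → 0, fb=0

000100110110100111100110101011000010111011010001100001001111111011100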